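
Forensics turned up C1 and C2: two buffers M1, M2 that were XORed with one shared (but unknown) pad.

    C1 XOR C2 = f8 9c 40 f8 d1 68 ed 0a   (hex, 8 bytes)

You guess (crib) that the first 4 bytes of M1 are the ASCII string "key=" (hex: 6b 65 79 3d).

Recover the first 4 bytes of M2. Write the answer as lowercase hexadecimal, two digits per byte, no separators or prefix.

93f939c5

Since C1 ⊕ C2 = M1 ⊕ M2, XORing with the guessed M1 bytes yields the corresponding M2 bytes: M2 = (C1 ⊕ C2) ⊕ M1.
byte 0: f8 ⊕ 6b = 93
byte 1: 9c ⊕ 65 = f9
byte 2: 40 ⊕ 79 = 39
byte 3: f8 ⊕ 3d = c5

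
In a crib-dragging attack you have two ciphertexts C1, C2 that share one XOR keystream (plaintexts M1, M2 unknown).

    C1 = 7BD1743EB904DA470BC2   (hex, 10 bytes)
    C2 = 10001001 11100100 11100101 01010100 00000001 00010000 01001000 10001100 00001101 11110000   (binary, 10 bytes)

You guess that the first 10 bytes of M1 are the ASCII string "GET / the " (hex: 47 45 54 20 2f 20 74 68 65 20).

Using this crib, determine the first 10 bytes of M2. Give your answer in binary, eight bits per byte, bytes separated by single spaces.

First, C1 ⊕ C2 = (M1 ⊕ K) ⊕ (M2 ⊕ K) = M1 ⊕ M2, so the key drops out. Then M2 = (M1 ⊕ M2) ⊕ M1 over the first 10 bytes.
byte 0: (7b ^ 89) ^ 47 = f2 ^ 47 = b5
byte 1: (d1 ^ e4) ^ 45 = 35 ^ 45 = 70
byte 2: (74 ^ e5) ^ 54 = 91 ^ 54 = c5
byte 3: (3e ^ 54) ^ 20 = 6a ^ 20 = 4a
byte 4: (b9 ^ 01) ^ 2f = b8 ^ 2f = 97
byte 5: (04 ^ 10) ^ 20 = 14 ^ 20 = 34
byte 6: (da ^ 48) ^ 74 = 92 ^ 74 = e6
byte 7: (47 ^ 8c) ^ 68 = cb ^ 68 = a3
byte 8: (0b ^ 0d) ^ 65 = 06 ^ 65 = 63
byte 9: (c2 ^ f0) ^ 20 = 32 ^ 20 = 12

10110101 01110000 11000101 01001010 10010111 00110100 11100110 10100011 01100011 00010010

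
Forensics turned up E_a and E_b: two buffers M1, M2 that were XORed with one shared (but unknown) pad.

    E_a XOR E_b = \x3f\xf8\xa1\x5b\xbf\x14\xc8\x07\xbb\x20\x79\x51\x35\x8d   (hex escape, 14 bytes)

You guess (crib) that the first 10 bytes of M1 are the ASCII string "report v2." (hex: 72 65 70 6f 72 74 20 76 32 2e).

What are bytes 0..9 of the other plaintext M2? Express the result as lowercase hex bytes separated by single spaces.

4d 9d d1 34 cd 60 e8 71 89 0e

Since E_a ⊕ E_b = M1 ⊕ M2, XORing with the guessed M1 bytes yields the corresponding M2 bytes: M2 = (E_a ⊕ E_b) ⊕ M1.
 63 ⊕ 114 =  77
248 ⊕ 101 = 157
161 ⊕ 112 = 209
 91 ⊕ 111 =  52
191 ⊕ 114 = 205
 20 ⊕ 116 =  96
200 ⊕  32 = 232
  7 ⊕ 118 = 113
187 ⊕  50 = 137
 32 ⊕  46 =  14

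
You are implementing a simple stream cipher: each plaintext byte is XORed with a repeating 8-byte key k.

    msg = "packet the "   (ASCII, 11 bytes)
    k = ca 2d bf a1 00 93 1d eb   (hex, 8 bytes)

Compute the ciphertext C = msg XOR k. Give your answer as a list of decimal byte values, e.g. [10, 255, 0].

The 8-byte key repeats, so the effective keystream is ca 2d bf a1 00 93 1d eb ca 2d bf.
byte 0: 112 ⊕ 202 = 186
byte 1:  97 ⊕  45 =  76
byte 2:  99 ⊕ 191 = 220
byte 3: 107 ⊕ 161 = 202
byte 4: 101 ⊕   0 = 101
byte 5: 116 ⊕ 147 = 231
byte 6:  32 ⊕  29 =  61
byte 7: 116 ⊕ 235 = 159
byte 8: 104 ⊕ 202 = 162
byte 9: 101 ⊕  45 =  72
byte 10:  32 ⊕ 191 = 159

[186, 76, 220, 202, 101, 231, 61, 159, 162, 72, 159]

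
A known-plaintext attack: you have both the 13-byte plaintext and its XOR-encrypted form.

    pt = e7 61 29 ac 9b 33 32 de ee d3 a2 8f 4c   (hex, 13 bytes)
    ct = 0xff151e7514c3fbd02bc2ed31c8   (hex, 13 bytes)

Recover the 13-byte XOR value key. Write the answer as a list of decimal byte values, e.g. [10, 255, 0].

[24, 116, 55, 217, 143, 240, 201, 14, 197, 17, 79, 190, 132]

Since ct = pt ⊕ key, XORing both sides with pt gives key = pt ⊕ ct.
byte 0: 11100111 ^ 11111111 = 00011000
byte 1: 01100001 ^ 00010101 = 01110100
byte 2: 00101001 ^ 00011110 = 00110111
byte 3: 10101100 ^ 01110101 = 11011001
byte 4: 10011011 ^ 00010100 = 10001111
byte 5: 00110011 ^ 11000011 = 11110000
byte 6: 00110010 ^ 11111011 = 11001001
byte 7: 11011110 ^ 11010000 = 00001110
byte 8: 11101110 ^ 00101011 = 11000101
byte 9: 11010011 ^ 11000010 = 00010001
byte 10: 10100010 ^ 11101101 = 01001111
byte 11: 10001111 ^ 00110001 = 10111110
byte 12: 01001100 ^ 11001000 = 10000100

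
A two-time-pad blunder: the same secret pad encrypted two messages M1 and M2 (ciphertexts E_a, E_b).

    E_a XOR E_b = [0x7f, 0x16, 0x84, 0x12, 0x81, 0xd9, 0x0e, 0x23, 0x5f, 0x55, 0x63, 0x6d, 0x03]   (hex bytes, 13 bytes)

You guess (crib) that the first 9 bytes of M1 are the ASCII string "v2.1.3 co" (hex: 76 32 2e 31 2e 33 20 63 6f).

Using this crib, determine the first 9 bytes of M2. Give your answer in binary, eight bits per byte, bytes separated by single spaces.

00001001 00100100 10101010 00100011 10101111 11101010 00101110 01000000 00110000

Since E_a ⊕ E_b = M1 ⊕ M2, XORing with the guessed M1 bytes yields the corresponding M2 bytes: M2 = (E_a ⊕ E_b) ⊕ M1.
7f ^ 76 = 09
16 ^ 32 = 24
84 ^ 2e = aa
12 ^ 31 = 23
81 ^ 2e = af
d9 ^ 33 = ea
0e ^ 20 = 2e
23 ^ 63 = 40
5f ^ 6f = 30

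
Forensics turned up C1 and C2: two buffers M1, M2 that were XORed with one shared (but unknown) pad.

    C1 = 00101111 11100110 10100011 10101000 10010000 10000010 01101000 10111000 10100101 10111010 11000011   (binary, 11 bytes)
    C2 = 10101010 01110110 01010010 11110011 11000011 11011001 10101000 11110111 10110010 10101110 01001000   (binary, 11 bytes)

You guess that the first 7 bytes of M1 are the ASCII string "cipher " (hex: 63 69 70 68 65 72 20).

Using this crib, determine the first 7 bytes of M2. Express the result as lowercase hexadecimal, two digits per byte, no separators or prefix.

e6f981333629e0

First, C1 ⊕ C2 = (M1 ⊕ K) ⊕ (M2 ⊕ K) = M1 ⊕ M2, so the key drops out. Then M2 = (M1 ⊕ M2) ⊕ M1 over the first 7 bytes.
byte 0: (2f ^ aa) ^ 63 = 85 ^ 63 = e6
byte 1: (e6 ^ 76) ^ 69 = 90 ^ 69 = f9
byte 2: (a3 ^ 52) ^ 70 = f1 ^ 70 = 81
byte 3: (a8 ^ f3) ^ 68 = 5b ^ 68 = 33
byte 4: (90 ^ c3) ^ 65 = 53 ^ 65 = 36
byte 5: (82 ^ d9) ^ 72 = 5b ^ 72 = 29
byte 6: (68 ^ a8) ^ 20 = c0 ^ 20 = e0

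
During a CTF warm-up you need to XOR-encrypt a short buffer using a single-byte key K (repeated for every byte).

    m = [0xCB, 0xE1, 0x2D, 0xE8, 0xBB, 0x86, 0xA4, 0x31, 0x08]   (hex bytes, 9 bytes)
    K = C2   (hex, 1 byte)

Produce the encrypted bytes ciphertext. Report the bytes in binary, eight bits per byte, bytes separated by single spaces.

00001001 00100011 11101111 00101010 01111001 01000100 01100110 11110011 11001010

The 1-byte key repeats, so the effective keystream is c2 c2 c2 c2 c2 c2 c2 c2 c2.
byte 0: 11001011 XOR 11000010 = 00001001
byte 1: 11100001 XOR 11000010 = 00100011
byte 2: 00101101 XOR 11000010 = 11101111
byte 3: 11101000 XOR 11000010 = 00101010
byte 4: 10111011 XOR 11000010 = 01111001
byte 5: 10000110 XOR 11000010 = 01000100
byte 6: 10100100 XOR 11000010 = 01100110
byte 7: 00110001 XOR 11000010 = 11110011
byte 8: 00001000 XOR 11000010 = 11001010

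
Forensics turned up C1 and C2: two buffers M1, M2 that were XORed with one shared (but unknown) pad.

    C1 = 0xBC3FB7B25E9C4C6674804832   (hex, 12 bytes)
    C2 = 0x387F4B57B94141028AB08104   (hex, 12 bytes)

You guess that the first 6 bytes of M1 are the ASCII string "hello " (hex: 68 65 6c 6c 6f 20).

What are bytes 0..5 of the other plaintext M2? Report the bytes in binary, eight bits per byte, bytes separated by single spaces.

First, C1 ⊕ C2 = (M1 ⊕ K) ⊕ (M2 ⊕ K) = M1 ⊕ M2, so the key drops out. Then M2 = (M1 ⊕ M2) ⊕ M1 over the first 6 bytes.
byte 0: (bc XOR 38) XOR 68 = 84 XOR 68 = ec
byte 1: (3f XOR 7f) XOR 65 = 40 XOR 65 = 25
byte 2: (b7 XOR 4b) XOR 6c = fc XOR 6c = 90
byte 3: (b2 XOR 57) XOR 6c = e5 XOR 6c = 89
byte 4: (5e XOR b9) XOR 6f = e7 XOR 6f = 88
byte 5: (9c XOR 41) XOR 20 = dd XOR 20 = fd

11101100 00100101 10010000 10001001 10001000 11111101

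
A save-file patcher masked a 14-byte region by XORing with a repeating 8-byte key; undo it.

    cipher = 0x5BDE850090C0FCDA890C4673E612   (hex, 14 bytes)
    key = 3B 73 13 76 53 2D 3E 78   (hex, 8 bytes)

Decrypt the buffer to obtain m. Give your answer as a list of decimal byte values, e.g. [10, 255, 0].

The 8-byte key repeats, so the effective keystream is 3b 73 13 76 53 2d 3e 78 3b 73 13 76 53 2d.
byte 0: 5b XOR 3b = 60
byte 1: de XOR 73 = ad
byte 2: 85 XOR 13 = 96
byte 3: 00 XOR 76 = 76
byte 4: 90 XOR 53 = c3
byte 5: c0 XOR 2d = ed
byte 6: fc XOR 3e = c2
byte 7: da XOR 78 = a2
byte 8: 89 XOR 3b = b2
byte 9: 0c XOR 73 = 7f
byte 10: 46 XOR 13 = 55
byte 11: 73 XOR 76 = 05
byte 12: e6 XOR 53 = b5
byte 13: 12 XOR 2d = 3f

[96, 173, 150, 118, 195, 237, 194, 162, 178, 127, 85, 5, 181, 63]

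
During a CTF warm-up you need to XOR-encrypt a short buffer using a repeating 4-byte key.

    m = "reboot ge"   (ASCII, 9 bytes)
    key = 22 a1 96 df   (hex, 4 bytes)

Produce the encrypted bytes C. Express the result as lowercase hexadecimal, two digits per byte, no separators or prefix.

50c4f4b04dd5b6b847

The 4-byte key repeats, so the effective keystream is 22 a1 96 df 22 a1 96 df 22.
byte 0: 114 ⊕  34 =  80
byte 1: 101 ⊕ 161 = 196
byte 2:  98 ⊕ 150 = 244
byte 3: 111 ⊕ 223 = 176
byte 4: 111 ⊕  34 =  77
byte 5: 116 ⊕ 161 = 213
byte 6:  32 ⊕ 150 = 182
byte 7: 103 ⊕ 223 = 184
byte 8: 101 ⊕  34 =  71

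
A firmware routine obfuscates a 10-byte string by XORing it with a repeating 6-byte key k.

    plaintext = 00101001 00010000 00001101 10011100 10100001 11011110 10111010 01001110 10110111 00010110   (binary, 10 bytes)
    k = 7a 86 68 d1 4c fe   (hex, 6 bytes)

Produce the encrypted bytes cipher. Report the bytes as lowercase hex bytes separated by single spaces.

The 6-byte key repeats, so the effective keystream is 7a 86 68 d1 4c fe 7a 86 68 d1.
byte 0: 00101001 ⊕ 01111010 = 01010011
byte 1: 00010000 ⊕ 10000110 = 10010110
byte 2: 00001101 ⊕ 01101000 = 01100101
byte 3: 10011100 ⊕ 11010001 = 01001101
byte 4: 10100001 ⊕ 01001100 = 11101101
byte 5: 11011110 ⊕ 11111110 = 00100000
byte 6: 10111010 ⊕ 01111010 = 11000000
byte 7: 01001110 ⊕ 10000110 = 11001000
byte 8: 10110111 ⊕ 01101000 = 11011111
byte 9: 00010110 ⊕ 11010001 = 11000111

53 96 65 4d ed 20 c0 c8 df c7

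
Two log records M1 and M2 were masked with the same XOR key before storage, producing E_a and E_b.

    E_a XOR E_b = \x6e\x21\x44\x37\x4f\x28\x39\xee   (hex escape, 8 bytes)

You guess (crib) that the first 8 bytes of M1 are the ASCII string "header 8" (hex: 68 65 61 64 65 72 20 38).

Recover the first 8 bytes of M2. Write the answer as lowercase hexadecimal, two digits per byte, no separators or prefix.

Since E_a ⊕ E_b = M1 ⊕ M2, XORing with the guessed M1 bytes yields the corresponding M2 bytes: M2 = (E_a ⊕ E_b) ⊕ M1.
byte 0: 110 xor 104 =   6
byte 1:  33 xor 101 =  68
byte 2:  68 xor  97 =  37
byte 3:  55 xor 100 =  83
byte 4:  79 xor 101 =  42
byte 5:  40 xor 114 =  90
byte 6:  57 xor  32 =  25
byte 7: 238 xor  56 = 214

064425532a5a19d6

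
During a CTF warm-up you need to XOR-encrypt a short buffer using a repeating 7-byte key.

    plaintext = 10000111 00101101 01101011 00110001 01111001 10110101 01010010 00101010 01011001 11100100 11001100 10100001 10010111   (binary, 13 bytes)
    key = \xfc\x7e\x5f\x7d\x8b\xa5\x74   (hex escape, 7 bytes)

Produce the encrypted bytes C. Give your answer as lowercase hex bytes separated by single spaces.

7b 53 34 4c f2 10 26 d6 27 bb b1 2a 32

The 7-byte key repeats, so the effective keystream is fc 7e 5f 7d 8b a5 74 fc 7e 5f 7d 8b a5.
byte 0: 87 xor fc = 7b
byte 1: 2d xor 7e = 53
byte 2: 6b xor 5f = 34
byte 3: 31 xor 7d = 4c
byte 4: 79 xor 8b = f2
byte 5: b5 xor a5 = 10
byte 6: 52 xor 74 = 26
byte 7: 2a xor fc = d6
byte 8: 59 xor 7e = 27
byte 9: e4 xor 5f = bb
byte 10: cc xor 7d = b1
byte 11: a1 xor 8b = 2a
byte 12: 97 xor a5 = 32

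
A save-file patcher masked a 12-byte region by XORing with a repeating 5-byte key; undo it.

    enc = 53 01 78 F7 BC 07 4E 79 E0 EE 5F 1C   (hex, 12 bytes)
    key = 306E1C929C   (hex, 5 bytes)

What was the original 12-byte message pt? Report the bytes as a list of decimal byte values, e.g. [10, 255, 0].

The 5-byte key repeats, so the effective keystream is 30 6e 1c 92 9c 30 6e 1c 92 9c 30 6e.
byte 0: 53 XOR 30 = 63
byte 1: 01 XOR 6e = 6f
byte 2: 78 XOR 1c = 64
byte 3: f7 XOR 92 = 65
byte 4: bc XOR 9c = 20
byte 5: 07 XOR 30 = 37
byte 6: 4e XOR 6e = 20
byte 7: 79 XOR 1c = 65
byte 8: e0 XOR 92 = 72
byte 9: ee XOR 9c = 72
byte 10: 5f XOR 30 = 6f
byte 11: 1c XOR 6e = 72

[99, 111, 100, 101, 32, 55, 32, 101, 114, 114, 111, 114]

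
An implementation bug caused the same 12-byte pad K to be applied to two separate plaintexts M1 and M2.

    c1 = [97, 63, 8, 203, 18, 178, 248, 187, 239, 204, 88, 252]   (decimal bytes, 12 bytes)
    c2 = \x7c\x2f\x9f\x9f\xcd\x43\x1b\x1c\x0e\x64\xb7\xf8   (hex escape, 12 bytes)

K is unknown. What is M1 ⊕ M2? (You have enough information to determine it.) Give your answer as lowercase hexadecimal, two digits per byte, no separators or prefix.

1d109754dff1e3a7e1a8ef04

c1 ⊕ c2 = (M1 ⊕ K) ⊕ (M2 ⊕ K) = M1 ⊕ M2 — the shared key cancels under XOR.
byte 0: 61 ^ 7c = 1d
byte 1: 3f ^ 2f = 10
byte 2: 08 ^ 9f = 97
byte 3: cb ^ 9f = 54
byte 4: 12 ^ cd = df
byte 5: b2 ^ 43 = f1
byte 6: f8 ^ 1b = e3
byte 7: bb ^ 1c = a7
byte 8: ef ^ 0e = e1
byte 9: cc ^ 64 = a8
byte 10: 58 ^ b7 = ef
byte 11: fc ^ f8 = 04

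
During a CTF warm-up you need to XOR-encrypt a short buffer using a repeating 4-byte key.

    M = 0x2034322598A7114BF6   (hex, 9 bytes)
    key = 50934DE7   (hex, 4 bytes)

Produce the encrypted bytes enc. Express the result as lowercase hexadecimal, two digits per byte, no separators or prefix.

70a77fc2c8345caca6

The 4-byte key repeats, so the effective keystream is 50 93 4d e7 50 93 4d e7 50.
byte 0: 20 ^ 50 = 70
byte 1: 34 ^ 93 = a7
byte 2: 32 ^ 4d = 7f
byte 3: 25 ^ e7 = c2
byte 4: 98 ^ 50 = c8
byte 5: a7 ^ 93 = 34
byte 6: 11 ^ 4d = 5c
byte 7: 4b ^ e7 = ac
byte 8: f6 ^ 50 = a6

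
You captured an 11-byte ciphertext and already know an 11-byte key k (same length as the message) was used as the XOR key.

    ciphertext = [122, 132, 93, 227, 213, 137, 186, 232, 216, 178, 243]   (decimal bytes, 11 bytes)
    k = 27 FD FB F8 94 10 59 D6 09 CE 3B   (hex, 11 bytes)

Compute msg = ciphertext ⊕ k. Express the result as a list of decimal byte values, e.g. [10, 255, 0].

[93, 121, 166, 27, 65, 153, 227, 62, 209, 124, 200]

7a XOR 27 = 5d
84 XOR fd = 79
5d XOR fb = a6
e3 XOR f8 = 1b
d5 XOR 94 = 41
89 XOR 10 = 99
ba XOR 59 = e3
e8 XOR d6 = 3e
d8 XOR 09 = d1
b2 XOR ce = 7c
f3 XOR 3b = c8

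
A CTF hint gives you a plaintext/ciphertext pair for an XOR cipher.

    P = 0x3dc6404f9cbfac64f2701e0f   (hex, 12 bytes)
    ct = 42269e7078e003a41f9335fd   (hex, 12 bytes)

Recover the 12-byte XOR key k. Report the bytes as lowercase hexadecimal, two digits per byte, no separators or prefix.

7fe0de3fe45fafc0ede32bf2

Since ct = P ⊕ k, XORing both sides with P gives k = P ⊕ ct.
byte 0: 3d ^ 42 = 7f
byte 1: c6 ^ 26 = e0
byte 2: 40 ^ 9e = de
byte 3: 4f ^ 70 = 3f
byte 4: 9c ^ 78 = e4
byte 5: bf ^ e0 = 5f
byte 6: ac ^ 03 = af
byte 7: 64 ^ a4 = c0
byte 8: f2 ^ 1f = ed
byte 9: 70 ^ 93 = e3
byte 10: 1e ^ 35 = 2b
byte 11: 0f ^ fd = f2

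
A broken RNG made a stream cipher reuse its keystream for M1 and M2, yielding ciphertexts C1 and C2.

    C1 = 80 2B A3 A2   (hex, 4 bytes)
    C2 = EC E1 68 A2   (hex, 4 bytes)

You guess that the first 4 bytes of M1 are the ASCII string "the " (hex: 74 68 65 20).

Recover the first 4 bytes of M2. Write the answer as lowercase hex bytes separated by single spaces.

First, C1 ⊕ C2 = (M1 ⊕ K) ⊕ (M2 ⊕ K) = M1 ⊕ M2, so the key drops out. Then M2 = (M1 ⊕ M2) ⊕ M1 over the first 4 bytes.
byte 0: (80 XOR ec) XOR 74 = 6c XOR 74 = 18
byte 1: (2b XOR e1) XOR 68 = ca XOR 68 = a2
byte 2: (a3 XOR 68) XOR 65 = cb XOR 65 = ae
byte 3: (a2 XOR a2) XOR 20 = 00 XOR 20 = 20

18 a2 ae 20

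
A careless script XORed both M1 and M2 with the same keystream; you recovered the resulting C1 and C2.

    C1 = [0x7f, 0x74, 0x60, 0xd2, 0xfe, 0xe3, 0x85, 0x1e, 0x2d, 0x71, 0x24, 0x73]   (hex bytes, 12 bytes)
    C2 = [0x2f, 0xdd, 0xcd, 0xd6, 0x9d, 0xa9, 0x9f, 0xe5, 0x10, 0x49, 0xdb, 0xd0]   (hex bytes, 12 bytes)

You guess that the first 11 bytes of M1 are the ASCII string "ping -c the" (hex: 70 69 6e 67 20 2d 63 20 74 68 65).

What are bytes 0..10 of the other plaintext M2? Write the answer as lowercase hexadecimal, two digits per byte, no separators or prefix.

20c0c363436779db49509a

First, C1 ⊕ C2 = (M1 ⊕ K) ⊕ (M2 ⊕ K) = M1 ⊕ M2, so the key drops out. Then M2 = (M1 ⊕ M2) ⊕ M1 over the first 11 bytes.
byte 0: (7f XOR 2f) XOR 70 = 50 XOR 70 = 20
byte 1: (74 XOR dd) XOR 69 = a9 XOR 69 = c0
byte 2: (60 XOR cd) XOR 6e = ad XOR 6e = c3
byte 3: (d2 XOR d6) XOR 67 = 04 XOR 67 = 63
byte 4: (fe XOR 9d) XOR 20 = 63 XOR 20 = 43
byte 5: (e3 XOR a9) XOR 2d = 4a XOR 2d = 67
byte 6: (85 XOR 9f) XOR 63 = 1a XOR 63 = 79
byte 7: (1e XOR e5) XOR 20 = fb XOR 20 = db
byte 8: (2d XOR 10) XOR 74 = 3d XOR 74 = 49
byte 9: (71 XOR 49) XOR 68 = 38 XOR 68 = 50
byte 10: (24 XOR db) XOR 65 = ff XOR 65 = 9a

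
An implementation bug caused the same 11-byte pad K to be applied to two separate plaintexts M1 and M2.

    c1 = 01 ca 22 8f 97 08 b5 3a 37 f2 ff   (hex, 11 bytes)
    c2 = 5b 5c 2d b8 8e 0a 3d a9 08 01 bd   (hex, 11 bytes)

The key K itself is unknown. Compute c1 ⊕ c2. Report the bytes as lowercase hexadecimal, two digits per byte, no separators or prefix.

5a960f37190288933ff342

c1 ⊕ c2 = (M1 ⊕ K) ⊕ (M2 ⊕ K) = M1 ⊕ M2 — the shared key cancels under XOR.
01 XOR 5b = 5a
ca XOR 5c = 96
22 XOR 2d = 0f
8f XOR b8 = 37
97 XOR 8e = 19
08 XOR 0a = 02
b5 XOR 3d = 88
3a XOR a9 = 93
37 XOR 08 = 3f
f2 XOR 01 = f3
ff XOR bd = 42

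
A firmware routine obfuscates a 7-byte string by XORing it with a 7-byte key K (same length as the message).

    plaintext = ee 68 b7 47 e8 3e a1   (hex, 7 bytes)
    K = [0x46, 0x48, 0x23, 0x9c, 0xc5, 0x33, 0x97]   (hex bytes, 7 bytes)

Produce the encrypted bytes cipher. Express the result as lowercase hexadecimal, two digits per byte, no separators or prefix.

a82094db2d0d36

byte 0: 11101110 ⊕ 01000110 = 10101000
byte 1: 01101000 ⊕ 01001000 = 00100000
byte 2: 10110111 ⊕ 00100011 = 10010100
byte 3: 01000111 ⊕ 10011100 = 11011011
byte 4: 11101000 ⊕ 11000101 = 00101101
byte 5: 00111110 ⊕ 00110011 = 00001101
byte 6: 10100001 ⊕ 10010111 = 00110110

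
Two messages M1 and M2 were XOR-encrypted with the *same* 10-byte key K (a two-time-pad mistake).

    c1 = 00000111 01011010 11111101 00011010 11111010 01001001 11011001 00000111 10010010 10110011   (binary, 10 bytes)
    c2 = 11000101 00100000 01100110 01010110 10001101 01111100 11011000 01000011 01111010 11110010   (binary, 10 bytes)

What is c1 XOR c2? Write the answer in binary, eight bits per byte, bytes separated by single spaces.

11000010 01111010 10011011 01001100 01110111 00110101 00000001 01000100 11101000 01000001

c1 ⊕ c2 = (M1 ⊕ K) ⊕ (M2 ⊕ K) = M1 ⊕ M2 — the shared key cancels under XOR.
  7 ⊕ 197 = 194
 90 ⊕  32 = 122
253 ⊕ 102 = 155
 26 ⊕  86 =  76
250 ⊕ 141 = 119
 73 ⊕ 124 =  53
217 ⊕ 216 =   1
  7 ⊕  67 =  68
146 ⊕ 122 = 232
179 ⊕ 242 =  65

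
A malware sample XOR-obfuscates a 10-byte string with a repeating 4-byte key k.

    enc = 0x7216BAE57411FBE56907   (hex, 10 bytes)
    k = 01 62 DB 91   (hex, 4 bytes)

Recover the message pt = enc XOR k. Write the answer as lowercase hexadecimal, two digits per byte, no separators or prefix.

73746174757320746865

The 4-byte key repeats, so the effective keystream is 01 62 db 91 01 62 db 91 01 62.
byte 0: 01110010 ⊕ 00000001 = 01110011
byte 1: 00010110 ⊕ 01100010 = 01110100
byte 2: 10111010 ⊕ 11011011 = 01100001
byte 3: 11100101 ⊕ 10010001 = 01110100
byte 4: 01110100 ⊕ 00000001 = 01110101
byte 5: 00010001 ⊕ 01100010 = 01110011
byte 6: 11111011 ⊕ 11011011 = 00100000
byte 7: 11100101 ⊕ 10010001 = 01110100
byte 8: 01101001 ⊕ 00000001 = 01101000
byte 9: 00000111 ⊕ 01100010 = 01100101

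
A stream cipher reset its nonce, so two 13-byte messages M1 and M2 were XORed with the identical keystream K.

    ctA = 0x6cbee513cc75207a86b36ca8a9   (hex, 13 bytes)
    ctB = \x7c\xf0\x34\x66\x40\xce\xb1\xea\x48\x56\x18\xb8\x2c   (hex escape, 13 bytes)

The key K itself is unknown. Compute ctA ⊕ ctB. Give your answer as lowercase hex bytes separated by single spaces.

10 4e d1 75 8c bb 91 90 ce e5 74 10 85

ctA ⊕ ctB = (M1 ⊕ K) ⊕ (M2 ⊕ K) = M1 ⊕ M2 — the shared key cancels under XOR.
6c ^ 7c = 10
be ^ f0 = 4e
e5 ^ 34 = d1
13 ^ 66 = 75
cc ^ 40 = 8c
75 ^ ce = bb
20 ^ b1 = 91
7a ^ ea = 90
86 ^ 48 = ce
b3 ^ 56 = e5
6c ^ 18 = 74
a8 ^ b8 = 10
a9 ^ 2c = 85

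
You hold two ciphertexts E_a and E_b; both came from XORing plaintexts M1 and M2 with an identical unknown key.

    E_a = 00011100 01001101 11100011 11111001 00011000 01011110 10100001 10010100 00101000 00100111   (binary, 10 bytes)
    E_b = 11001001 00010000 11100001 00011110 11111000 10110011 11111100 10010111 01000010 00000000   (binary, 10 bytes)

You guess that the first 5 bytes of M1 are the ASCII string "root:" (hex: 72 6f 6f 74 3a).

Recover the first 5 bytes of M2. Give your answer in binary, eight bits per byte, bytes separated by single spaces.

First, E_a ⊕ E_b = (M1 ⊕ K) ⊕ (M2 ⊕ K) = M1 ⊕ M2, so the key drops out. Then M2 = (M1 ⊕ M2) ⊕ M1 over the first 5 bytes.
byte 0: (1c ⊕ c9) ⊕ 72 = d5 ⊕ 72 = a7
byte 1: (4d ⊕ 10) ⊕ 6f = 5d ⊕ 6f = 32
byte 2: (e3 ⊕ e1) ⊕ 6f = 02 ⊕ 6f = 6d
byte 3: (f9 ⊕ 1e) ⊕ 74 = e7 ⊕ 74 = 93
byte 4: (18 ⊕ f8) ⊕ 3a = e0 ⊕ 3a = da

10100111 00110010 01101101 10010011 11011010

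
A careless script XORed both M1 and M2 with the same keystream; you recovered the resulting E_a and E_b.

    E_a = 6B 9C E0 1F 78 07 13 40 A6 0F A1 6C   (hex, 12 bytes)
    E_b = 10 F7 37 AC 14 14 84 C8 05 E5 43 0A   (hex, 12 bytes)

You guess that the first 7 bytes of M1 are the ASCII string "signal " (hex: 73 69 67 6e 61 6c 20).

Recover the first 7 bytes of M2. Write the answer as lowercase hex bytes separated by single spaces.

08 02 b0 dd 0d 7f b7

First, E_a ⊕ E_b = (M1 ⊕ K) ⊕ (M2 ⊕ K) = M1 ⊕ M2, so the key drops out. Then M2 = (M1 ⊕ M2) ⊕ M1 over the first 7 bytes.
byte 0: (6b ⊕ 10) ⊕ 73 = 7b ⊕ 73 = 08
byte 1: (9c ⊕ f7) ⊕ 69 = 6b ⊕ 69 = 02
byte 2: (e0 ⊕ 37) ⊕ 67 = d7 ⊕ 67 = b0
byte 3: (1f ⊕ ac) ⊕ 6e = b3 ⊕ 6e = dd
byte 4: (78 ⊕ 14) ⊕ 61 = 6c ⊕ 61 = 0d
byte 5: (07 ⊕ 14) ⊕ 6c = 13 ⊕ 6c = 7f
byte 6: (13 ⊕ 84) ⊕ 20 = 97 ⊕ 20 = b7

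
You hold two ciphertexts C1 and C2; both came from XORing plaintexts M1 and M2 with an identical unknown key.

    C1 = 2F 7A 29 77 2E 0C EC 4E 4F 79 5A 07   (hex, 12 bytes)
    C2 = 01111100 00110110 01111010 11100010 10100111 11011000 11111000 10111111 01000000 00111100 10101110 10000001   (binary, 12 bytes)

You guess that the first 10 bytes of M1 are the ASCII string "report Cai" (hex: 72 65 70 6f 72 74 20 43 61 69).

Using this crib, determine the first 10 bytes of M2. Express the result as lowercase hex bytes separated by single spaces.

21 29 23 fa fb a0 34 b2 6e 2c

First, C1 ⊕ C2 = (M1 ⊕ K) ⊕ (M2 ⊕ K) = M1 ⊕ M2, so the key drops out. Then M2 = (M1 ⊕ M2) ⊕ M1 over the first 10 bytes.
byte 0: (2f xor 7c) xor 72 = 53 xor 72 = 21
byte 1: (7a xor 36) xor 65 = 4c xor 65 = 29
byte 2: (29 xor 7a) xor 70 = 53 xor 70 = 23
byte 3: (77 xor e2) xor 6f = 95 xor 6f = fa
byte 4: (2e xor a7) xor 72 = 89 xor 72 = fb
byte 5: (0c xor d8) xor 74 = d4 xor 74 = a0
byte 6: (ec xor f8) xor 20 = 14 xor 20 = 34
byte 7: (4e xor bf) xor 43 = f1 xor 43 = b2
byte 8: (4f xor 40) xor 61 = 0f xor 61 = 6e
byte 9: (79 xor 3c) xor 69 = 45 xor 69 = 2c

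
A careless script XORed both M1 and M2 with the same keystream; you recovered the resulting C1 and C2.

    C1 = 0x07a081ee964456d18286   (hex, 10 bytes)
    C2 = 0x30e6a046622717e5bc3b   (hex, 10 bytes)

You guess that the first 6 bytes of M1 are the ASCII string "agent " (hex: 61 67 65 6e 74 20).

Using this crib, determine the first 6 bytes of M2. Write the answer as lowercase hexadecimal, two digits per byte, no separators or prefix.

562144c68043

First, C1 ⊕ C2 = (M1 ⊕ K) ⊕ (M2 ⊕ K) = M1 ⊕ M2, so the key drops out. Then M2 = (M1 ⊕ M2) ⊕ M1 over the first 6 bytes.
byte 0: (07 xor 30) xor 61 = 37 xor 61 = 56
byte 1: (a0 xor e6) xor 67 = 46 xor 67 = 21
byte 2: (81 xor a0) xor 65 = 21 xor 65 = 44
byte 3: (ee xor 46) xor 6e = a8 xor 6e = c6
byte 4: (96 xor 62) xor 74 = f4 xor 74 = 80
byte 5: (44 xor 27) xor 20 = 63 xor 20 = 43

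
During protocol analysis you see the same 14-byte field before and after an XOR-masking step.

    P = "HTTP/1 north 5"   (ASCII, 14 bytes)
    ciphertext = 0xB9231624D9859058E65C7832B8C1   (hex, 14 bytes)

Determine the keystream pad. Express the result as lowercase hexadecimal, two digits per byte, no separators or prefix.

Since ciphertext = P ⊕ pad, XORing both sides with P gives pad = P ⊕ ciphertext.
48 ⊕ b9 = f1
54 ⊕ 23 = 77
54 ⊕ 16 = 42
50 ⊕ 24 = 74
2f ⊕ d9 = f6
31 ⊕ 85 = b4
20 ⊕ 90 = b0
6e ⊕ 58 = 36
6f ⊕ e6 = 89
72 ⊕ 5c = 2e
74 ⊕ 78 = 0c
68 ⊕ 32 = 5a
20 ⊕ b8 = 98
35 ⊕ c1 = f4

f1774274f6b4b036892e0c5a98f4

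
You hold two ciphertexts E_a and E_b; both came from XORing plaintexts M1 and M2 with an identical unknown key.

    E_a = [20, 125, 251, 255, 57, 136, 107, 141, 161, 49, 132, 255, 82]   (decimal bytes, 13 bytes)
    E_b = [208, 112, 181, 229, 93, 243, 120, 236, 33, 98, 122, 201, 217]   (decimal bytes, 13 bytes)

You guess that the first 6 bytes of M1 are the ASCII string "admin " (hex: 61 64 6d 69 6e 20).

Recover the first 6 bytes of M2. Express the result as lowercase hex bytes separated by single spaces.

a5 69 23 73 0a 5b

First, E_a ⊕ E_b = (M1 ⊕ K) ⊕ (M2 ⊕ K) = M1 ⊕ M2, so the key drops out. Then M2 = (M1 ⊕ M2) ⊕ M1 over the first 6 bytes.
byte 0: (14 ⊕ d0) ⊕ 61 = c4 ⊕ 61 = a5
byte 1: (7d ⊕ 70) ⊕ 64 = 0d ⊕ 64 = 69
byte 2: (fb ⊕ b5) ⊕ 6d = 4e ⊕ 6d = 23
byte 3: (ff ⊕ e5) ⊕ 69 = 1a ⊕ 69 = 73
byte 4: (39 ⊕ 5d) ⊕ 6e = 64 ⊕ 6e = 0a
byte 5: (88 ⊕ f3) ⊕ 20 = 7b ⊕ 20 = 5b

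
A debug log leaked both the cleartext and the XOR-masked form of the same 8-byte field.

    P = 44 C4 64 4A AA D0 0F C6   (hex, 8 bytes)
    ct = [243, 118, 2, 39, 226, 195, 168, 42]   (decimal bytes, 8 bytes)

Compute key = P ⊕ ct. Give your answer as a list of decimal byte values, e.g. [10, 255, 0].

Since ct = P ⊕ key, XORing both sides with P gives key = P ⊕ ct.
byte 0: 44 xor f3 = b7
byte 1: c4 xor 76 = b2
byte 2: 64 xor 02 = 66
byte 3: 4a xor 27 = 6d
byte 4: aa xor e2 = 48
byte 5: d0 xor c3 = 13
byte 6: 0f xor a8 = a7
byte 7: c6 xor 2a = ec

[183, 178, 102, 109, 72, 19, 167, 236]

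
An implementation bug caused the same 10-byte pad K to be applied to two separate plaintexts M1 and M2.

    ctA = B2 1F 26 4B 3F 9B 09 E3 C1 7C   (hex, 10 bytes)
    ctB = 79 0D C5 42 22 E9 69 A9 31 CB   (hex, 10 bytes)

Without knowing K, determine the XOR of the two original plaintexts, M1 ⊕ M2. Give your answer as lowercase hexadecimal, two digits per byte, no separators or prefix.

ctA ⊕ ctB = (M1 ⊕ K) ⊕ (M2 ⊕ K) = M1 ⊕ M2 — the shared key cancels under XOR.
178 XOR 121 = 203
 31 XOR  13 =  18
 38 XOR 197 = 227
 75 XOR  66 =   9
 63 XOR  34 =  29
155 XOR 233 = 114
  9 XOR 105 =  96
227 XOR 169 =  74
193 XOR  49 = 240
124 XOR 203 = 183

cb12e3091d72604af0b7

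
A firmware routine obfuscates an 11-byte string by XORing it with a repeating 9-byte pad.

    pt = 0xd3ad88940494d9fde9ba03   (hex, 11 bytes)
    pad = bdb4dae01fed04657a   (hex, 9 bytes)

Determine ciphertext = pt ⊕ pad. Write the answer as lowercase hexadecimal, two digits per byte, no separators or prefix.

The 9-byte key repeats, so the effective keystream is bd b4 da e0 1f ed 04 65 7a bd b4.
byte 0: d3 ^ bd = 6e
byte 1: ad ^ b4 = 19
byte 2: 88 ^ da = 52
byte 3: 94 ^ e0 = 74
byte 4: 04 ^ 1f = 1b
byte 5: 94 ^ ed = 79
byte 6: d9 ^ 04 = dd
byte 7: fd ^ 65 = 98
byte 8: e9 ^ 7a = 93
byte 9: ba ^ bd = 07
byte 10: 03 ^ b4 = b7

6e1952741b79dd989307b7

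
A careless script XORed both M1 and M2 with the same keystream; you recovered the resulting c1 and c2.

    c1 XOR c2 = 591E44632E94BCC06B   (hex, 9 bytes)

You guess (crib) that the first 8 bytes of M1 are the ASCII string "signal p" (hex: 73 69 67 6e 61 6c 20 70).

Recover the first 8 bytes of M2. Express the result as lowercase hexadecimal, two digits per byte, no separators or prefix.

Since c1 ⊕ c2 = M1 ⊕ M2, XORing with the guessed M1 bytes yields the corresponding M2 bytes: M2 = (c1 ⊕ c2) ⊕ M1.
byte 0: 59 ^ 73 = 2a
byte 1: 1e ^ 69 = 77
byte 2: 44 ^ 67 = 23
byte 3: 63 ^ 6e = 0d
byte 4: 2e ^ 61 = 4f
byte 5: 94 ^ 6c = f8
byte 6: bc ^ 20 = 9c
byte 7: c0 ^ 70 = b0

2a77230d4ff89cb0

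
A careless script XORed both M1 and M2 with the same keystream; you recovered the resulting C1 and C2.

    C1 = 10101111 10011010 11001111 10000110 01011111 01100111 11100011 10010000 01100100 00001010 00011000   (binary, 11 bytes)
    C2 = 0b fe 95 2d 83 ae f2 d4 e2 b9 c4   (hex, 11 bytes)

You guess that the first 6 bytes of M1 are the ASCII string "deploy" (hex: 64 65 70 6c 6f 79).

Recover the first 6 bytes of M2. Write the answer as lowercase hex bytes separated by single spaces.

First, C1 ⊕ C2 = (M1 ⊕ K) ⊕ (M2 ⊕ K) = M1 ⊕ M2, so the key drops out. Then M2 = (M1 ⊕ M2) ⊕ M1 over the first 6 bytes.
byte 0: (af ^ 0b) ^ 64 = a4 ^ 64 = c0
byte 1: (9a ^ fe) ^ 65 = 64 ^ 65 = 01
byte 2: (cf ^ 95) ^ 70 = 5a ^ 70 = 2a
byte 3: (86 ^ 2d) ^ 6c = ab ^ 6c = c7
byte 4: (5f ^ 83) ^ 6f = dc ^ 6f = b3
byte 5: (67 ^ ae) ^ 79 = c9 ^ 79 = b0

c0 01 2a c7 b3 b0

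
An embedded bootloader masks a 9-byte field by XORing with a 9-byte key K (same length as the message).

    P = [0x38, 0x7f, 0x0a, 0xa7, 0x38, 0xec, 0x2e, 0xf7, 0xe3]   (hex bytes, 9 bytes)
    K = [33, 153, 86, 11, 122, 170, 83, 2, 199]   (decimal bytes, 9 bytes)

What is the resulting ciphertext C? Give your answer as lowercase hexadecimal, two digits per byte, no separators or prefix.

19e65cac42467df524

XOR is its own inverse, so applying the key byte-wise gives the result directly.
38 ⊕ 21 = 19
7f ⊕ 99 = e6
0a ⊕ 56 = 5c
a7 ⊕ 0b = ac
38 ⊕ 7a = 42
ec ⊕ aa = 46
2e ⊕ 53 = 7d
f7 ⊕ 02 = f5
e3 ⊕ c7 = 24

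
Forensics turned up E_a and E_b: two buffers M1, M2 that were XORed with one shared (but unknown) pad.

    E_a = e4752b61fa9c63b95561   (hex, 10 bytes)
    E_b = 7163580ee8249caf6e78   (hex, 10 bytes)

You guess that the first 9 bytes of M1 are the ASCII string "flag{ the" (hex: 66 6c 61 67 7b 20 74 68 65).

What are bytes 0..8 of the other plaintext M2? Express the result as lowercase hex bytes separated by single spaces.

First, E_a ⊕ E_b = (M1 ⊕ K) ⊕ (M2 ⊕ K) = M1 ⊕ M2, so the key drops out. Then M2 = (M1 ⊕ M2) ⊕ M1 over the first 9 bytes.
byte 0: (e4 xor 71) xor 66 = 95 xor 66 = f3
byte 1: (75 xor 63) xor 6c = 16 xor 6c = 7a
byte 2: (2b xor 58) xor 61 = 73 xor 61 = 12
byte 3: (61 xor 0e) xor 67 = 6f xor 67 = 08
byte 4: (fa xor e8) xor 7b = 12 xor 7b = 69
byte 5: (9c xor 24) xor 20 = b8 xor 20 = 98
byte 6: (63 xor 9c) xor 74 = ff xor 74 = 8b
byte 7: (b9 xor af) xor 68 = 16 xor 68 = 7e
byte 8: (55 xor 6e) xor 65 = 3b xor 65 = 5e

f3 7a 12 08 69 98 8b 7e 5e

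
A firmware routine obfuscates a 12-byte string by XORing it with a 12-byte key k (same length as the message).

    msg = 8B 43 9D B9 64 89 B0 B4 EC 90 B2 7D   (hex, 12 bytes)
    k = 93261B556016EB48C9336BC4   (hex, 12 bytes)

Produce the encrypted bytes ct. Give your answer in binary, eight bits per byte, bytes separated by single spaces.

00011000 01100101 10000110 11101100 00000100 10011111 01011011 11111100 00100101 10100011 11011001 10111001

byte 0: 8b ⊕ 93 = 18
byte 1: 43 ⊕ 26 = 65
byte 2: 9d ⊕ 1b = 86
byte 3: b9 ⊕ 55 = ec
byte 4: 64 ⊕ 60 = 04
byte 5: 89 ⊕ 16 = 9f
byte 6: b0 ⊕ eb = 5b
byte 7: b4 ⊕ 48 = fc
byte 8: ec ⊕ c9 = 25
byte 9: 90 ⊕ 33 = a3
byte 10: b2 ⊕ 6b = d9
byte 11: 7d ⊕ c4 = b9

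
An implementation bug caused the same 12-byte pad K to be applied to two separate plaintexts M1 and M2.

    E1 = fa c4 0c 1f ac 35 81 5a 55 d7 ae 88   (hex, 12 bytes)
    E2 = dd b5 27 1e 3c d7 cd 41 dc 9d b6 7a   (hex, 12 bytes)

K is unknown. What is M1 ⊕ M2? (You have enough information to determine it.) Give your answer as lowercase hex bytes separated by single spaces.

E1 ⊕ E2 = (M1 ⊕ K) ⊕ (M2 ⊕ K) = M1 ⊕ M2 — the shared key cancels under XOR.
byte 0: fa xor dd = 27
byte 1: c4 xor b5 = 71
byte 2: 0c xor 27 = 2b
byte 3: 1f xor 1e = 01
byte 4: ac xor 3c = 90
byte 5: 35 xor d7 = e2
byte 6: 81 xor cd = 4c
byte 7: 5a xor 41 = 1b
byte 8: 55 xor dc = 89
byte 9: d7 xor 9d = 4a
byte 10: ae xor b6 = 18
byte 11: 88 xor 7a = f2

27 71 2b 01 90 e2 4c 1b 89 4a 18 f2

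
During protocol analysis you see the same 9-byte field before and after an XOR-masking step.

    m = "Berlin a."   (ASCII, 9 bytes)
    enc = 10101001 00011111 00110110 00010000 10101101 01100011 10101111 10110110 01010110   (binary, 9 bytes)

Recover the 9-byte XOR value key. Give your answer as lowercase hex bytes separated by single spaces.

Since enc = m ⊕ key, XORing both sides with m gives key = m ⊕ enc.
byte 0: 01000010 ^ 10101001 = 11101011
byte 1: 01100101 ^ 00011111 = 01111010
byte 2: 01110010 ^ 00110110 = 01000100
byte 3: 01101100 ^ 00010000 = 01111100
byte 4: 01101001 ^ 10101101 = 11000100
byte 5: 01101110 ^ 01100011 = 00001101
byte 6: 00100000 ^ 10101111 = 10001111
byte 7: 01100001 ^ 10110110 = 11010111
byte 8: 00101110 ^ 01010110 = 01111000

eb 7a 44 7c c4 0d 8f d7 78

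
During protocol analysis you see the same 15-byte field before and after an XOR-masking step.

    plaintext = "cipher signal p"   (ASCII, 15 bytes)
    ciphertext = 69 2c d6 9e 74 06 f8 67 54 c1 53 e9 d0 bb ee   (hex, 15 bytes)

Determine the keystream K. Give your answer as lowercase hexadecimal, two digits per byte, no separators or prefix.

0a45a6f61174d8143da63d88bc9b9e

Since ciphertext = plaintext ⊕ K, XORing both sides with plaintext gives K = plaintext ⊕ ciphertext.
byte 0: 01100011 xor 01101001 = 00001010
byte 1: 01101001 xor 00101100 = 01000101
byte 2: 01110000 xor 11010110 = 10100110
byte 3: 01101000 xor 10011110 = 11110110
byte 4: 01100101 xor 01110100 = 00010001
byte 5: 01110010 xor 00000110 = 01110100
byte 6: 00100000 xor 11111000 = 11011000
byte 7: 01110011 xor 01100111 = 00010100
byte 8: 01101001 xor 01010100 = 00111101
byte 9: 01100111 xor 11000001 = 10100110
byte 10: 01101110 xor 01010011 = 00111101
byte 11: 01100001 xor 11101001 = 10001000
byte 12: 01101100 xor 11010000 = 10111100
byte 13: 00100000 xor 10111011 = 10011011
byte 14: 01110000 xor 11101110 = 10011110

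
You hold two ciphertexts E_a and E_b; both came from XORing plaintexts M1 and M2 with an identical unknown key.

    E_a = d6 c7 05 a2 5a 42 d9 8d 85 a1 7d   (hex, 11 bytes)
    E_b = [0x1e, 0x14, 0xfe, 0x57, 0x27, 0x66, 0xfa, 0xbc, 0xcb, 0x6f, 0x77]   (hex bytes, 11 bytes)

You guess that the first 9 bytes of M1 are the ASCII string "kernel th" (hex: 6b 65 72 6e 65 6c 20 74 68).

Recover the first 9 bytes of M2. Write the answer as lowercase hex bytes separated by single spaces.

a3 b6 89 9b 18 48 03 45 26

First, E_a ⊕ E_b = (M1 ⊕ K) ⊕ (M2 ⊕ K) = M1 ⊕ M2, so the key drops out. Then M2 = (M1 ⊕ M2) ⊕ M1 over the first 9 bytes.
byte 0: (d6 xor 1e) xor 6b = c8 xor 6b = a3
byte 1: (c7 xor 14) xor 65 = d3 xor 65 = b6
byte 2: (05 xor fe) xor 72 = fb xor 72 = 89
byte 3: (a2 xor 57) xor 6e = f5 xor 6e = 9b
byte 4: (5a xor 27) xor 65 = 7d xor 65 = 18
byte 5: (42 xor 66) xor 6c = 24 xor 6c = 48
byte 6: (d9 xor fa) xor 20 = 23 xor 20 = 03
byte 7: (8d xor bc) xor 74 = 31 xor 74 = 45
byte 8: (85 xor cb) xor 68 = 4e xor 68 = 26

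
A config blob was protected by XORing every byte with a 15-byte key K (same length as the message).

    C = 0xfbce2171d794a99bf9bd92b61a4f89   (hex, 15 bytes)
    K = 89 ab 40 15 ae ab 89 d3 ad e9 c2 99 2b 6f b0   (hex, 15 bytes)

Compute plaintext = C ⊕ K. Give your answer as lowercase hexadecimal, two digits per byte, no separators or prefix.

XOR is its own inverse, so applying the key byte-wise gives the result directly.
byte 0: fb ^ 89 = 72
byte 1: ce ^ ab = 65
byte 2: 21 ^ 40 = 61
byte 3: 71 ^ 15 = 64
byte 4: d7 ^ ae = 79
byte 5: 94 ^ ab = 3f
byte 6: a9 ^ 89 = 20
byte 7: 9b ^ d3 = 48
byte 8: f9 ^ ad = 54
byte 9: bd ^ e9 = 54
byte 10: 92 ^ c2 = 50
byte 11: b6 ^ 99 = 2f
byte 12: 1a ^ 2b = 31
byte 13: 4f ^ 6f = 20
byte 14: 89 ^ b0 = 39

72656164793f20485454502f312039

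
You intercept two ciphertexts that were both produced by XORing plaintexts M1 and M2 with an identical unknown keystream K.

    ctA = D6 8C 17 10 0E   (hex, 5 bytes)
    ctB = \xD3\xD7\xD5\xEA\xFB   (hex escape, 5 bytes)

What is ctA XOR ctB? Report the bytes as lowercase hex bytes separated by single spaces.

ctA ⊕ ctB = (M1 ⊕ K) ⊕ (M2 ⊕ K) = M1 ⊕ M2 — the shared key cancels under XOR.
d6 xor d3 = 05
8c xor d7 = 5b
17 xor d5 = c2
10 xor ea = fa
0e xor fb = f5

05 5b c2 fa f5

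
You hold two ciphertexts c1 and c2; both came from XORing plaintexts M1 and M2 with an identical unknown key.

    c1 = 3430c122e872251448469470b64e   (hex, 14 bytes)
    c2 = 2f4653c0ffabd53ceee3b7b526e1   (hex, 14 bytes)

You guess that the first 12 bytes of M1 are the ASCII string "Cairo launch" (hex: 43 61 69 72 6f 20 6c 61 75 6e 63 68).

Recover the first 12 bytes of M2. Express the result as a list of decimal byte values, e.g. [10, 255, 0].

[88, 23, 251, 144, 120, 249, 156, 73, 211, 203, 64, 173]

First, c1 ⊕ c2 = (M1 ⊕ K) ⊕ (M2 ⊕ K) = M1 ⊕ M2, so the key drops out. Then M2 = (M1 ⊕ M2) ⊕ M1 over the first 12 bytes.
byte 0: (34 xor 2f) xor 43 = 1b xor 43 = 58
byte 1: (30 xor 46) xor 61 = 76 xor 61 = 17
byte 2: (c1 xor 53) xor 69 = 92 xor 69 = fb
byte 3: (22 xor c0) xor 72 = e2 xor 72 = 90
byte 4: (e8 xor ff) xor 6f = 17 xor 6f = 78
byte 5: (72 xor ab) xor 20 = d9 xor 20 = f9
byte 6: (25 xor d5) xor 6c = f0 xor 6c = 9c
byte 7: (14 xor 3c) xor 61 = 28 xor 61 = 49
byte 8: (48 xor ee) xor 75 = a6 xor 75 = d3
byte 9: (46 xor e3) xor 6e = a5 xor 6e = cb
byte 10: (94 xor b7) xor 63 = 23 xor 63 = 40
byte 11: (70 xor b5) xor 68 = c5 xor 68 = ad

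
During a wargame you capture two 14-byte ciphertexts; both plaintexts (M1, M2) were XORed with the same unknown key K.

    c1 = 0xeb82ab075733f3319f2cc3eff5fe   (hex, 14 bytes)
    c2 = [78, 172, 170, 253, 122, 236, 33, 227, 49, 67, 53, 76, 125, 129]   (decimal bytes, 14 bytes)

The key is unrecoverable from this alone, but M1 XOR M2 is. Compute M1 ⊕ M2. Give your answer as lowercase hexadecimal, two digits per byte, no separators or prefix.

c1 ⊕ c2 = (M1 ⊕ K) ⊕ (M2 ⊕ K) = M1 ⊕ M2 — the shared key cancels under XOR.
eb xor 4e = a5
82 xor ac = 2e
ab xor aa = 01
07 xor fd = fa
57 xor 7a = 2d
33 xor ec = df
f3 xor 21 = d2
31 xor e3 = d2
9f xor 31 = ae
2c xor 43 = 6f
c3 xor 35 = f6
ef xor 4c = a3
f5 xor 7d = 88
fe xor 81 = 7f

a52e01fa2ddfd2d2ae6ff6a3887f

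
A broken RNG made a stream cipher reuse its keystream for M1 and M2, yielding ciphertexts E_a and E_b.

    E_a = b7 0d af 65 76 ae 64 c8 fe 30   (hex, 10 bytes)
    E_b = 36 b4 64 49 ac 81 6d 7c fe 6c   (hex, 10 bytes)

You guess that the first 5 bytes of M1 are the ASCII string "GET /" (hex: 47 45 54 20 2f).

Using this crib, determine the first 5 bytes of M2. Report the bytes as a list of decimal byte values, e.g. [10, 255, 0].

[198, 252, 159, 12, 245]

First, E_a ⊕ E_b = (M1 ⊕ K) ⊕ (M2 ⊕ K) = M1 ⊕ M2, so the key drops out. Then M2 = (M1 ⊕ M2) ⊕ M1 over the first 5 bytes.
byte 0: (b7 ^ 36) ^ 47 = 81 ^ 47 = c6
byte 1: (0d ^ b4) ^ 45 = b9 ^ 45 = fc
byte 2: (af ^ 64) ^ 54 = cb ^ 54 = 9f
byte 3: (65 ^ 49) ^ 20 = 2c ^ 20 = 0c
byte 4: (76 ^ ac) ^ 2f = da ^ 2f = f5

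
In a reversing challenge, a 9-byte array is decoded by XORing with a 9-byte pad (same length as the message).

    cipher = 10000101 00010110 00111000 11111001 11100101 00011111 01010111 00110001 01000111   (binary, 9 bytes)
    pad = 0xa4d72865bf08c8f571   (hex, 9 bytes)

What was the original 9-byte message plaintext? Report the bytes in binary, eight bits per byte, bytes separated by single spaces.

00100001 11000001 00010000 10011100 01011010 00010111 10011111 11000100 00110110

XOR is its own inverse, so applying the key byte-wise gives the result directly.
85 ^ a4 = 21
16 ^ d7 = c1
38 ^ 28 = 10
f9 ^ 65 = 9c
e5 ^ bf = 5a
1f ^ 08 = 17
57 ^ c8 = 9f
31 ^ f5 = c4
47 ^ 71 = 36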